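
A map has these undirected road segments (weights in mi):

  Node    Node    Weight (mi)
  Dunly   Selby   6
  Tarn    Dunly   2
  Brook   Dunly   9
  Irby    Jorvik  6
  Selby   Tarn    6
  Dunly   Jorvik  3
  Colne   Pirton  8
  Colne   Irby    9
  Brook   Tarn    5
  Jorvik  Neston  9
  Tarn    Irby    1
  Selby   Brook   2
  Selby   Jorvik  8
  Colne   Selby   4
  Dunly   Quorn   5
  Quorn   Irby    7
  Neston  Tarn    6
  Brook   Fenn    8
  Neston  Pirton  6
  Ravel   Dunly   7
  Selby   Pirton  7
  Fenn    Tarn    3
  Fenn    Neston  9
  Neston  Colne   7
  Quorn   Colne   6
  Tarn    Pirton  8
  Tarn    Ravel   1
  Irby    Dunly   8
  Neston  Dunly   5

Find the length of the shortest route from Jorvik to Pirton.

Settle nodes by increasing distance from Jorvik:
Jorvik: 0
Dunly: 3  (via Jorvik)
Tarn: 5  (via Dunly)
Irby: 6  (via Jorvik)
Ravel: 6  (via Tarn)
Quorn: 8  (via Dunly)
Selby: 8  (via Jorvik)
Neston: 8  (via Dunly)
Fenn: 8  (via Tarn)
Brook: 10  (via Tarn)
Colne: 12  (via Selby)
Pirton: 13  (via Tarn)
Shortest route: Jorvik–Dunly–Tarn–Pirton = 13 mi.

13 mi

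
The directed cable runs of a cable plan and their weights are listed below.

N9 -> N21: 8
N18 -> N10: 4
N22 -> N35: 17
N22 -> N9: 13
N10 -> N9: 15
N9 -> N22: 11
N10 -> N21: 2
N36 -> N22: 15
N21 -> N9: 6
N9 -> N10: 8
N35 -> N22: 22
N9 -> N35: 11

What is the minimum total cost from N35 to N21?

Compare a few routes:
N35 - N22 - N9 - N10 - N21: 22+13+8+2 = 45
N35 - N22 - N9 - N21: 22+13+8 = 43
The minimum is 43 via N35 - N22 - N9 - N21.

43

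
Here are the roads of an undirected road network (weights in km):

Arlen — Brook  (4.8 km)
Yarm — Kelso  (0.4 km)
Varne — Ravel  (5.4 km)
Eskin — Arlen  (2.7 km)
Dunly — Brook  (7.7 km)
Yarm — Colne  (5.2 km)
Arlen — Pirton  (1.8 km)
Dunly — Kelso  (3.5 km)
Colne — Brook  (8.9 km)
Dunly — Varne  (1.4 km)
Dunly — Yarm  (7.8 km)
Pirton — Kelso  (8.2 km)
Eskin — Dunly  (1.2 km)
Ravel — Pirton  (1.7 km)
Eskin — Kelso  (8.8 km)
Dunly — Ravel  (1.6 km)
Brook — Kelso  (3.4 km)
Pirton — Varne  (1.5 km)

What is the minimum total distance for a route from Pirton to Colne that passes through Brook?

Best Pirton to Brook: Pirton–Arlen–Brook costing 6.6
Shortest Brook→Colne: Brook–Colne = 8.9
Total via Brook: 6.6 + 8.9 = 15.5 km.

15.5 km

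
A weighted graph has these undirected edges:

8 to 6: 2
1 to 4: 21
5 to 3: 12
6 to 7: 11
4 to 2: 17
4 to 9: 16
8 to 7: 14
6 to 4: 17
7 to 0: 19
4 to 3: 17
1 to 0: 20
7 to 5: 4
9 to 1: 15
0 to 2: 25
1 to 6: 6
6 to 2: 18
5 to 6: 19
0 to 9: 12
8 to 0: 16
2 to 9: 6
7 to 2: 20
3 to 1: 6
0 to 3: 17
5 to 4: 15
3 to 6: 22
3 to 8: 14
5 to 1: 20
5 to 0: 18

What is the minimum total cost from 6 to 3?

Settle nodes by increasing distance from 6:
6: 0
8: 2  (via 6)
1: 6  (via 6)
7: 11  (via 6)
3: 12  (via 1)
Shortest route: 6–1–3 = 12.

12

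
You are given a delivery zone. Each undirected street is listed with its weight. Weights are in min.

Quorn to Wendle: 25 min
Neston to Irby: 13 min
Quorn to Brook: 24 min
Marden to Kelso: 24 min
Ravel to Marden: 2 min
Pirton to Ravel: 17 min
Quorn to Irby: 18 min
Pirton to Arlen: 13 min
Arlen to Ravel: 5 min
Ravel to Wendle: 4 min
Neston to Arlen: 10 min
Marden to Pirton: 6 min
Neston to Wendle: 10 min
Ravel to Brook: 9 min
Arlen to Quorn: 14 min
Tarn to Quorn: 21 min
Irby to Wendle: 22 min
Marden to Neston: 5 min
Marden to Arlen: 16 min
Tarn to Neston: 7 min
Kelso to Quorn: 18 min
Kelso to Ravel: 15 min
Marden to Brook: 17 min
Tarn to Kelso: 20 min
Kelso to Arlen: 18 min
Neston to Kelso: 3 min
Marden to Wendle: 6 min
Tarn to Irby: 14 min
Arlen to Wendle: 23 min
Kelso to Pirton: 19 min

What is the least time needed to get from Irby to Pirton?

24 min

Shortest distances from Irby:
Irby: 0
Neston: 13  (via Irby)
Tarn: 14  (via Irby)
Kelso: 16  (via Neston)
Marden: 18  (via Neston)
Quorn: 18  (via Irby)
Ravel: 20  (via Marden)
Wendle: 22  (via Irby)
Arlen: 23  (via Neston)
Pirton: 24  (via Marden)
Shortest route: Irby → Neston → Marden → Pirton = 24 min.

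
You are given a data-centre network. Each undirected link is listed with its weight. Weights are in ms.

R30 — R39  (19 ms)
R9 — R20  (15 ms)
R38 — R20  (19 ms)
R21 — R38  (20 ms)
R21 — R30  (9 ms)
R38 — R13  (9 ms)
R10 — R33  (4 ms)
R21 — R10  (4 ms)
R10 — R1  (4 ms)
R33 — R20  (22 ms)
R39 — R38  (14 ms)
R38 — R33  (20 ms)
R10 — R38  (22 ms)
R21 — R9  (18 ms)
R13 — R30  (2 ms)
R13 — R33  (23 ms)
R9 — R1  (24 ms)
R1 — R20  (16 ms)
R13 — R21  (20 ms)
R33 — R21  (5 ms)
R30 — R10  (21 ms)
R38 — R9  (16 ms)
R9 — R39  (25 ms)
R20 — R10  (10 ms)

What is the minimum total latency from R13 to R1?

19 ms

Shortest distances from R13:
R13: 0
R30: 2  (via R13)
R38: 9  (via R13)
R21: 11  (via R30)
R10: 15  (via R21)
R33: 16  (via R21)
R1: 19  (via R10)
Shortest route: R13–R30–R21–R10–R1 = 19 ms.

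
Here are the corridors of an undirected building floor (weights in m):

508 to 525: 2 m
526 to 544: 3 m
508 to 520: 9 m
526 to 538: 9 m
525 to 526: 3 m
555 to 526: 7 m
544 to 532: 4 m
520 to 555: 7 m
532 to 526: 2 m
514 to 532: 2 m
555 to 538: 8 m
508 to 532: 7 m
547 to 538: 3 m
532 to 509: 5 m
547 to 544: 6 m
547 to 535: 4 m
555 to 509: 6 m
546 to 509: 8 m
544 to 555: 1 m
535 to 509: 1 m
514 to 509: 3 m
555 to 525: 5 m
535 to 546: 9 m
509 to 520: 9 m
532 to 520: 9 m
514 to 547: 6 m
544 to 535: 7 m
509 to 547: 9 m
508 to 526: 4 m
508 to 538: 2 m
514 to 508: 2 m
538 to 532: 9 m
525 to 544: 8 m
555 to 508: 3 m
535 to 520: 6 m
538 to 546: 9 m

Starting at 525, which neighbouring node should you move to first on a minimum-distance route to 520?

508

Enumerating some paths:
525 → 508 → 520: 2+9 = 11
525 → 508 → 555 → 520: 2+3+7 = 12
525 → 555 → 520: 5+7 = 12
Cheapest is 525 → 508 → 520 at 11 m.
So from 525 the first move is to 508.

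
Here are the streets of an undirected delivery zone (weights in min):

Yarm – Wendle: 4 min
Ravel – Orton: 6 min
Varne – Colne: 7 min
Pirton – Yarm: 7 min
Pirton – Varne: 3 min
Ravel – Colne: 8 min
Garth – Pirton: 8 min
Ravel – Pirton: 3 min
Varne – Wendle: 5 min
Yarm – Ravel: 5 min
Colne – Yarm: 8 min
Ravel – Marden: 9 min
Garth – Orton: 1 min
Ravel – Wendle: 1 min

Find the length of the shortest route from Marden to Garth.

Candidate routes:
Marden - Ravel - Pirton - Garth: 9+3+8 = 20
Marden - Ravel - Orton - Garth: 9+6+1 = 16
Cheapest is Marden - Ravel - Orton - Garth at 16 min.

16 min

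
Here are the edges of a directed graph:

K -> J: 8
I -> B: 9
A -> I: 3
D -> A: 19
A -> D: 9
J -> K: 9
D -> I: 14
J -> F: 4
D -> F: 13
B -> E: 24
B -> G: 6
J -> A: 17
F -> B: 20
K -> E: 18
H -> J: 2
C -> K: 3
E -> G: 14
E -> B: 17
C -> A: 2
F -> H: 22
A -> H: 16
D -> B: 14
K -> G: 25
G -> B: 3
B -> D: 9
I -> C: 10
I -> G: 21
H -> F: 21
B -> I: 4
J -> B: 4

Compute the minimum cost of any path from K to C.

26

Compare a few routes:
K - J - B - I - C: 8+4+4+10 = 26
K - J - A - I - C: 8+17+3+10 = 38
Cheapest is K - J - B - I - C at 26.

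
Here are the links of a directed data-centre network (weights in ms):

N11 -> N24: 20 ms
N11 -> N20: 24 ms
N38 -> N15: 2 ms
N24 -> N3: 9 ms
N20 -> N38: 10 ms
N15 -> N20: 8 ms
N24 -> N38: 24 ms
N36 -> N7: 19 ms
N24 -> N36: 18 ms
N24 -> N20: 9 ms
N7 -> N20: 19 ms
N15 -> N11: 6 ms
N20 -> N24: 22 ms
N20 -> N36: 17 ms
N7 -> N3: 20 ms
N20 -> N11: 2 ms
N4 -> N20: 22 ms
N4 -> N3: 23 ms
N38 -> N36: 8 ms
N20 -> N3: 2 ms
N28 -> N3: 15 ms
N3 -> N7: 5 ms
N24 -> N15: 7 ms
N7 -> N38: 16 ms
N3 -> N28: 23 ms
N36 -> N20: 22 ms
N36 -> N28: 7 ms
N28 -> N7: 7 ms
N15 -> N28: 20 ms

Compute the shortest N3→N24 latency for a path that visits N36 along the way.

73 ms

Shortest N3→N36: N3 → N7 → N38 → N36 = 29
Best N36 to N24: N36 → N20 → N24 costing 44
Total via N36: 29 + 44 = 73 ms.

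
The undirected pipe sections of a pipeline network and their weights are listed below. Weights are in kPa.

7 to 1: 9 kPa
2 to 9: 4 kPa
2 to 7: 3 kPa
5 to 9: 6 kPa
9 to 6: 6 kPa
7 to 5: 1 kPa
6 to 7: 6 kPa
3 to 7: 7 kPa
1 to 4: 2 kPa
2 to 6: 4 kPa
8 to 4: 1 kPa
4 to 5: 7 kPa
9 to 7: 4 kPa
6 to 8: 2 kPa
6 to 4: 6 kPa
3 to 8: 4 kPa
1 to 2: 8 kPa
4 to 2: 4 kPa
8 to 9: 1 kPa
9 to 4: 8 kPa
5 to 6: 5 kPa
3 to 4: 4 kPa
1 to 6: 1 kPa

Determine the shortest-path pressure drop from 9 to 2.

4 kPa

Compare a few routes:
9 → 2: 4 = 4
9 → 7 → 2: 4+3 = 7
9 → 8 → 6 → 2: 1+2+4 = 7
9 → 8 → 4 → 2: 1+1+4 = 6
Cheapest is 9 → 2 at 4 kPa.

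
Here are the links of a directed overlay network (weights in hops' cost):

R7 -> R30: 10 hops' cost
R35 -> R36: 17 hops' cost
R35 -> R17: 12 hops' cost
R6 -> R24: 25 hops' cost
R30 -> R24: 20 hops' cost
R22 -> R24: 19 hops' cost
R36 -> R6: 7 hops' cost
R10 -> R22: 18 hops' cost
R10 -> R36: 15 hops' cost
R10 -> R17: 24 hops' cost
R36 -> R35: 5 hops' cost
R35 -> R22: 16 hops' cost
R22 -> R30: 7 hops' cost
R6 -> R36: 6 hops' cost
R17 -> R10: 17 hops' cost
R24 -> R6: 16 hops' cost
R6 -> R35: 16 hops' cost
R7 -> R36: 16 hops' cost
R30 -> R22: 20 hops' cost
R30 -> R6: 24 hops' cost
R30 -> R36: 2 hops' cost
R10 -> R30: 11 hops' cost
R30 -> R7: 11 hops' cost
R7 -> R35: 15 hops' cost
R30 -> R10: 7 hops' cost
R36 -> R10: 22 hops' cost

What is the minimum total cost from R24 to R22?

Shortest distances from R24:
R24: 0
R6: 16  (via R24)
R36: 22  (via R6)
R35: 27  (via R36)
R17: 39  (via R35)
R22: 43  (via R35)
Shortest route: R24 → R6 → R36 → R35 → R22 = 43 hops' cost.

43 hops' cost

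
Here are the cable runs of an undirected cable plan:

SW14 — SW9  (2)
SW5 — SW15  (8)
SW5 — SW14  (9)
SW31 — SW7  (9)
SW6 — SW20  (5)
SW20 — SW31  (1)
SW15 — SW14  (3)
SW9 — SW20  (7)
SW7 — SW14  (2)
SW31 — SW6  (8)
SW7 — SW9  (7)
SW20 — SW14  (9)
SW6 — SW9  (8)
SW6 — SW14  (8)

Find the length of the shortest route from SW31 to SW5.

Settle nodes by increasing distance from SW31:
SW31: 0
SW20: 1  (via SW31)
SW6: 6  (via SW20)
SW9: 8  (via SW20)
SW7: 9  (via SW31)
SW14: 10  (via SW20)
SW15: 13  (via SW14)
SW5: 19  (via SW14)
Shortest route: SW31–SW20–SW14–SW5 = 19.

19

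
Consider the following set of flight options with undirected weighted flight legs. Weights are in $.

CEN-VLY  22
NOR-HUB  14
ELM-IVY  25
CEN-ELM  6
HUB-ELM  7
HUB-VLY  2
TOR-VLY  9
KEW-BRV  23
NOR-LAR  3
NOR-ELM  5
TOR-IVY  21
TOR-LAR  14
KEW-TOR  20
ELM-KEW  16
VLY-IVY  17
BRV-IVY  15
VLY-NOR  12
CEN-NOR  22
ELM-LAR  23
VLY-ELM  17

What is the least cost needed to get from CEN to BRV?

Candidate routes:
CEN–ELM–KEW–BRV: 6+16+23 = 45
CEN–ELM–IVY–BRV: 6+25+15 = 46
The minimum is $45 via CEN–ELM–KEW–BRV.

$45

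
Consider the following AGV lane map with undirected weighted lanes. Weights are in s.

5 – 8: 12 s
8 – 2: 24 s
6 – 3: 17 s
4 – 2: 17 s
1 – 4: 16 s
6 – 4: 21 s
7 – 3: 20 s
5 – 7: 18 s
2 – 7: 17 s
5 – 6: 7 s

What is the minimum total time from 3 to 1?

54 s

Settle nodes by increasing distance from 3:
3: 0
6: 17  (via 3)
7: 20  (via 3)
5: 24  (via 6)
8: 36  (via 5)
2: 37  (via 7)
4: 38  (via 6)
1: 54  (via 4)
Shortest route: 3 → 6 → 4 → 1 = 54 s.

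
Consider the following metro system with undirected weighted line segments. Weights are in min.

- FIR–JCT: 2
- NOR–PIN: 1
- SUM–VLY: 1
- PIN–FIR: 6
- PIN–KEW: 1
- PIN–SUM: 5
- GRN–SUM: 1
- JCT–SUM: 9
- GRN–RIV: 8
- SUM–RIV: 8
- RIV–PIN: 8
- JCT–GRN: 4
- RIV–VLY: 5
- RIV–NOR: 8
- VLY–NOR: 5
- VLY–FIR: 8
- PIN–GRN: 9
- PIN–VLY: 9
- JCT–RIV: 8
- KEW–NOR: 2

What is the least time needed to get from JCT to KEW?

Candidate routes:
JCT - FIR - PIN - NOR - KEW: 2+6+1+2 = 11
JCT - FIR - PIN - KEW: 2+6+1 = 9
JCT - GRN - SUM - PIN - KEW: 4+1+5+1 = 11
The minimum is 9 min via JCT - FIR - PIN - KEW.

9 min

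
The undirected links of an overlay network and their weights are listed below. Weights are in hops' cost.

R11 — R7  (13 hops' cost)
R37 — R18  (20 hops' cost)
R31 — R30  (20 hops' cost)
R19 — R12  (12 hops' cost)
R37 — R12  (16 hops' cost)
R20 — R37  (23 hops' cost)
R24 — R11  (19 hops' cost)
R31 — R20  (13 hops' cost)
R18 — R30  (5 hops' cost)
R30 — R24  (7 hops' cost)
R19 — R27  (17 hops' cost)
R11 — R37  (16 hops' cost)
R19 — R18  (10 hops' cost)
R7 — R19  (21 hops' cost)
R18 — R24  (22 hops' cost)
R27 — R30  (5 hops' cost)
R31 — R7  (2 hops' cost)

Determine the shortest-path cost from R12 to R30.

Candidate routes:
R12 - R19 - R27 - R30: 12+17+5 = 34
R12 - R19 - R18 - R30: 12+10+5 = 27
R12 - R37 - R18 - R30: 16+20+5 = 41
R12 - R19 - R18 - R24 - R30: 12+10+22+7 = 51
Cheapest is R12 - R19 - R18 - R30 at 27 hops' cost.

27 hops' cost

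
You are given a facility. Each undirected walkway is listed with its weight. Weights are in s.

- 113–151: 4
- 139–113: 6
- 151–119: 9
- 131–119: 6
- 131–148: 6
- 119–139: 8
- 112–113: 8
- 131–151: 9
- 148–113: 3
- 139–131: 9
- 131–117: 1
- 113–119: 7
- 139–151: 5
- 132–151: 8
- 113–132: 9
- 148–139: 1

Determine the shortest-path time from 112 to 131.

17 s

Settle nodes by increasing distance from 112:
112: 0
113: 8  (via 112)
148: 11  (via 113)
139: 12  (via 148)
151: 12  (via 113)
119: 15  (via 113)
132: 17  (via 113)
131: 17  (via 148)
Shortest route: 112–113–148–131 = 17 s.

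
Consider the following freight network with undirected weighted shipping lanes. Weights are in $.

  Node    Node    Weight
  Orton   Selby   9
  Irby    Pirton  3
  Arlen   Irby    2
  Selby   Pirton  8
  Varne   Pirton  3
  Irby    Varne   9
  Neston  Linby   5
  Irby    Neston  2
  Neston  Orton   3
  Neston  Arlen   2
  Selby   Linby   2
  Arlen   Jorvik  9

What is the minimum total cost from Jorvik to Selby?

Candidate routes:
Jorvik–Arlen–Irby–Neston–Linby–Selby: 9+2+2+5+2 = 20
Jorvik–Arlen–Neston–Orton–Selby: 9+2+3+9 = 23
Jorvik–Arlen–Irby–Pirton–Selby: 9+2+3+8 = 22
Jorvik–Arlen–Neston–Linby–Selby: 9+2+5+2 = 18
Cheapest is Jorvik–Arlen–Neston–Linby–Selby at $18.

$18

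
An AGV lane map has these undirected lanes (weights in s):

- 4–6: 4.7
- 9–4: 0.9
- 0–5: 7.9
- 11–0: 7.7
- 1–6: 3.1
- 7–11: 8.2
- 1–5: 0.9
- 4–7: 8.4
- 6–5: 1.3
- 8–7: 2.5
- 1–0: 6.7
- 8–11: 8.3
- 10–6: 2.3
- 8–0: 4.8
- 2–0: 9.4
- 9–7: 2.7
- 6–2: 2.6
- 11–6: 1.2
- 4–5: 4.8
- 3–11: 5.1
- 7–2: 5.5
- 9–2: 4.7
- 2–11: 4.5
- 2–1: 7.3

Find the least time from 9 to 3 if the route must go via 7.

Shortest 9→7: 9–7 = 2.7
Shortest 7→3: 7–11–3 = 13.3
Total via 7: 2.7 + 13.3 = 16 s.

16 s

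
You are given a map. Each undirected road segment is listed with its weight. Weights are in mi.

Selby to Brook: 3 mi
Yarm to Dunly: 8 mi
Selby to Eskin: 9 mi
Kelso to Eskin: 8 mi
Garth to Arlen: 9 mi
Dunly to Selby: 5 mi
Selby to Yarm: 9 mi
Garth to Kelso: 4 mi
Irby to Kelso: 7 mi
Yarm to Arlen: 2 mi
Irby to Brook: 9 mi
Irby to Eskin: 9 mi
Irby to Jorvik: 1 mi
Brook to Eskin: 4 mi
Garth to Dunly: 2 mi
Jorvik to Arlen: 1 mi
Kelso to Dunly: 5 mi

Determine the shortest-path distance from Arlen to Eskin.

Shortest distances from Arlen:
Arlen: 0
Jorvik: 1  (via Arlen)
Yarm: 2  (via Arlen)
Irby: 2  (via Jorvik)
Garth: 9  (via Arlen)
Kelso: 9  (via Irby)
Dunly: 10  (via Yarm)
Selby: 11  (via Yarm)
Eskin: 11  (via Irby)
Shortest route: Arlen–Jorvik–Irby–Eskin = 11 mi.

11 mi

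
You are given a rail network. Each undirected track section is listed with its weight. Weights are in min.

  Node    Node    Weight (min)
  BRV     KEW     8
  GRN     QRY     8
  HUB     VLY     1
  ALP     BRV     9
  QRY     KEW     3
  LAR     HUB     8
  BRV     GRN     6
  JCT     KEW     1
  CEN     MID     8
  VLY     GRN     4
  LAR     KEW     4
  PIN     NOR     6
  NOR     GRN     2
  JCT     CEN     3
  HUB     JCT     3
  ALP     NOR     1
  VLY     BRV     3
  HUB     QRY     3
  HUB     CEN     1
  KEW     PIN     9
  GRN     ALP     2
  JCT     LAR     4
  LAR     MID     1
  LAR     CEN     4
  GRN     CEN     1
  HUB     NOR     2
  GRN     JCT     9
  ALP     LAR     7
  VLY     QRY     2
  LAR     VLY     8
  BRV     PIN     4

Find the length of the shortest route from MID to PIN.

14 min

Enumerating some paths:
MID - LAR - CEN - GRN - ALP - NOR - PIN: 1+4+1+2+1+6 = 15
MID - LAR - KEW - PIN: 1+4+9 = 14
MID - LAR - JCT - KEW - PIN: 1+4+1+9 = 15
The minimum is 14 min via MID - LAR - KEW - PIN.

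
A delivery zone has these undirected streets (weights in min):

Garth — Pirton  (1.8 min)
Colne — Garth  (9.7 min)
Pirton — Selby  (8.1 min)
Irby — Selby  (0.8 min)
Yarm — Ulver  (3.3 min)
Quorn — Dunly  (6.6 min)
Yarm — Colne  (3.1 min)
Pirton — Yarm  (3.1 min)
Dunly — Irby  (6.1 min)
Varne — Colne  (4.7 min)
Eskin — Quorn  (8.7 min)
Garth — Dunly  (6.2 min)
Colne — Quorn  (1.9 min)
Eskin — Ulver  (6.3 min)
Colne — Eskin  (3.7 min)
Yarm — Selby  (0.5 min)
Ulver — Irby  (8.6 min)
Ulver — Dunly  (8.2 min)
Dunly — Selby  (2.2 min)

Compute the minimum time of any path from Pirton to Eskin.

9.9 min

Settle nodes by increasing distance from Pirton:
Pirton: 0
Garth: 1.8  (via Pirton)
Yarm: 3.1  (via Pirton)
Selby: 3.6  (via Yarm)
Irby: 4.4  (via Selby)
Dunly: 5.8  (via Selby)
Colne: 6.2  (via Yarm)
Ulver: 6.4  (via Yarm)
Quorn: 8.1  (via Colne)
Eskin: 9.9  (via Colne)
Shortest route: Pirton → Yarm → Colne → Eskin = 9.9 min.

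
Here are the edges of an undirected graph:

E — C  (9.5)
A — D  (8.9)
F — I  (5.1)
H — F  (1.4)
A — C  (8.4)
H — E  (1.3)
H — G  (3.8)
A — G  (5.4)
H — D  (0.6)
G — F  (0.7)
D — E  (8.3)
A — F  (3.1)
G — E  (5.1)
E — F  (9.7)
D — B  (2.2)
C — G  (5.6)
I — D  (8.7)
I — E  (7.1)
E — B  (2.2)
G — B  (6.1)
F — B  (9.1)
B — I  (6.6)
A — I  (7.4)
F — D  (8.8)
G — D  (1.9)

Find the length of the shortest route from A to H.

4.5

Shortest distances from A:
A: 0
F: 3.1  (via A)
G: 3.8  (via F)
H: 4.5  (via F)
Shortest route: A → F → H = 4.5.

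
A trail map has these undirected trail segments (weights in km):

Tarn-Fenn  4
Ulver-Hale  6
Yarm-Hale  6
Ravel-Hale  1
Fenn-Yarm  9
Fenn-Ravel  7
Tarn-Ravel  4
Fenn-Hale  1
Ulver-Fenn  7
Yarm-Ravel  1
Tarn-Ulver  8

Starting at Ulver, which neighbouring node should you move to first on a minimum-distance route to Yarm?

Candidate routes:
Ulver–Fenn–Hale–Ravel–Yarm: 7+1+1+1 = 10
Ulver–Hale–Ravel–Yarm: 6+1+1 = 8
Ulver–Hale–Yarm: 6+6 = 12
Cheapest is Ulver–Hale–Ravel–Yarm at 8 km.
So from Ulver the first move is to Hale.

Hale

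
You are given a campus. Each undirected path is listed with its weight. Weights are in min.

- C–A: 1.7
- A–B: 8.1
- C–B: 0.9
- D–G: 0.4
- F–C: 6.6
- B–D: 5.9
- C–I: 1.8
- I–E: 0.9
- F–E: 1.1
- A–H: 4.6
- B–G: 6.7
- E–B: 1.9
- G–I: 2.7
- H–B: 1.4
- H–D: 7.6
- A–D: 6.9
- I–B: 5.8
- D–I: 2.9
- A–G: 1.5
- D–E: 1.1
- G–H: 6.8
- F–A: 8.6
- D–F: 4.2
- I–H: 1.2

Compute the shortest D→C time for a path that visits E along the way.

Shortest D→E: D–E = 1.1
Shortest E→C: E–I–C = 2.7
Total via E: 1.1 + 2.7 = 3.8 min.

3.8 min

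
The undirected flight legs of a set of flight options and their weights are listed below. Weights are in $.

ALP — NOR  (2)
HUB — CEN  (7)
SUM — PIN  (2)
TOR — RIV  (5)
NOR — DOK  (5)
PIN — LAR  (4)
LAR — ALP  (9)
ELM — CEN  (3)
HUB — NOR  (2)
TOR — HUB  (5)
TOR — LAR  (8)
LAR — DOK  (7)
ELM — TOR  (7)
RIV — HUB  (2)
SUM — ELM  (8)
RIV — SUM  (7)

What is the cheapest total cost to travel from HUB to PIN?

$11

Shortest distances from HUB:
HUB: 0
NOR: 2  (via HUB)
RIV: 2  (via HUB)
ALP: 4  (via NOR)
TOR: 5  (via HUB)
CEN: 7  (via HUB)
DOK: 7  (via NOR)
SUM: 9  (via RIV)
ELM: 10  (via CEN)
PIN: 11  (via SUM)
Shortest route: HUB → RIV → SUM → PIN = $11.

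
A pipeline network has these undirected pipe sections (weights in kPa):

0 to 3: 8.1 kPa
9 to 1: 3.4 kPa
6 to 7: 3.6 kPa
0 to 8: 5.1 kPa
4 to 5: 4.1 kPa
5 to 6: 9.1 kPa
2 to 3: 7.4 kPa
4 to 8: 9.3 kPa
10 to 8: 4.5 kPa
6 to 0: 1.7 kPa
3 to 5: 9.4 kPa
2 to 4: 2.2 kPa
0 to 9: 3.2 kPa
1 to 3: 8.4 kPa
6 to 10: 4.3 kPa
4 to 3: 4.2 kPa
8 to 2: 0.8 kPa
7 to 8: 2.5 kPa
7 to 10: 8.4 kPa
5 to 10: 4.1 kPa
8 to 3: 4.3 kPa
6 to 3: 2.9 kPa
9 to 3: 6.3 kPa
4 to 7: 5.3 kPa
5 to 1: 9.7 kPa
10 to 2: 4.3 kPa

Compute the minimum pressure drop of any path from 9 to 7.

8.5 kPa

Shortest distances from 9:
9: 0
0: 3.2  (via 9)
1: 3.4  (via 9)
6: 4.9  (via 0)
3: 6.3  (via 9)
8: 8.3  (via 0)
7: 8.5  (via 6)
Shortest route: 9–0–6–7 = 8.5 kPa.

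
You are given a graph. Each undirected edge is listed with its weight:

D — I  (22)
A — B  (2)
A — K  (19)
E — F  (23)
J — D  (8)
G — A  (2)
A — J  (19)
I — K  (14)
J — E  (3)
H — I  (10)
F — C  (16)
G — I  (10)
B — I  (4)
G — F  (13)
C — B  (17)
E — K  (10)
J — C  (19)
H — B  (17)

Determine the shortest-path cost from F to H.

Candidate routes:
F–G–I–H: 13+10+10 = 33
F–G–A–B–I–H: 13+2+2+4+10 = 31
The minimum is 31 via F–G–A–B–I–H.

31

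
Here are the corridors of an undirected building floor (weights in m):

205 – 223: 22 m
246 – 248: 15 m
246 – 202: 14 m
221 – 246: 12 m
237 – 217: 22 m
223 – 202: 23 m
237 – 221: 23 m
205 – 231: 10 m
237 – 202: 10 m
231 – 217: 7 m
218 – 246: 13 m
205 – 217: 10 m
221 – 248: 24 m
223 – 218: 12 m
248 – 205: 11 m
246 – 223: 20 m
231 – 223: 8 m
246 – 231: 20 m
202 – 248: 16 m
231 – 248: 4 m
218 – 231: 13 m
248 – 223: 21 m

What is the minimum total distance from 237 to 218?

Compare a few routes:
237 - 202 - 248 - 231 - 218: 10+16+4+13 = 43
237 - 202 - 246 - 218: 10+14+13 = 37
237 - 217 - 231 - 218: 22+7+13 = 42
Cheapest is 237 - 202 - 246 - 218 at 37 m.

37 m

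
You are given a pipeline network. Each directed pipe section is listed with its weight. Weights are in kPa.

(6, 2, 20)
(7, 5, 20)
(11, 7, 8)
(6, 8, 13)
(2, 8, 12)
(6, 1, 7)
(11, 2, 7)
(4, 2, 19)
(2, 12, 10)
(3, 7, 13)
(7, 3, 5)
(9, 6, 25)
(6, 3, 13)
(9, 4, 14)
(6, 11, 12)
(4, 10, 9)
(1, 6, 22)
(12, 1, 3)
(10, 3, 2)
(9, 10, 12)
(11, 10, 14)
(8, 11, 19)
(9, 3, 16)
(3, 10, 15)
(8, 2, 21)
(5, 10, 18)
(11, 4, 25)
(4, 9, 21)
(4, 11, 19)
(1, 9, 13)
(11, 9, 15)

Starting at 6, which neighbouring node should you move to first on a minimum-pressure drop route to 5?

11

Candidate routes:
6 → 3 → 7 → 5: 13+13+20 = 46
6 → 11 → 7 → 5: 12+8+20 = 40
The minimum is 40 kPa via 6 → 11 → 7 → 5.
So from 6 the first move is to 11.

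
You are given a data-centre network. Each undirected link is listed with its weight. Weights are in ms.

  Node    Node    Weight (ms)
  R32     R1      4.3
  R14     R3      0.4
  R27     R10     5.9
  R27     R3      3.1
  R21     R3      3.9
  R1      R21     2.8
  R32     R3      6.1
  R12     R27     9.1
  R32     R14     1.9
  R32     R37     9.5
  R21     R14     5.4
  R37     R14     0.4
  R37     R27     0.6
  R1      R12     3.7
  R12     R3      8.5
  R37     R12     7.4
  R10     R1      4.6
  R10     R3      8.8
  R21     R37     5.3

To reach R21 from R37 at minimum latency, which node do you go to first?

R14

Enumerating some paths:
R37–R21: 5.3 = 5.3
R37–R14–R3–R21: 0.4+0.4+3.9 = 4.7
R37–R14–R21: 0.4+5.4 = 5.8
Cheapest is R37–R14–R3–R21 at 4.7 ms.
So from R37 the first move is to R14.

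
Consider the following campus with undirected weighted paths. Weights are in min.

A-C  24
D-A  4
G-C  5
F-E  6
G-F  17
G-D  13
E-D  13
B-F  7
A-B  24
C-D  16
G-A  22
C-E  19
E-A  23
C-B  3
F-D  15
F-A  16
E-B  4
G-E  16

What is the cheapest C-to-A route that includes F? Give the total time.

Best C to F: C–B–F costing 10
Best F to A: F–A costing 16
Total via F: 10 + 16 = 26 min.

26 min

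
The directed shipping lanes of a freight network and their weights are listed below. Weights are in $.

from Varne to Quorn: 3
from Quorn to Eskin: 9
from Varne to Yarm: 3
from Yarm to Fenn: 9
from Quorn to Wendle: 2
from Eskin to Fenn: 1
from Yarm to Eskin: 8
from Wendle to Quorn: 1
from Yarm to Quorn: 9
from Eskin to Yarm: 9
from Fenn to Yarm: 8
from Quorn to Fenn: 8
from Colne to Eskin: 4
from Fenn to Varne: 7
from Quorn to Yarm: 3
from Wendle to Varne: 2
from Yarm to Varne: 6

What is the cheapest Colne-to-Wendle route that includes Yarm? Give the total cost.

Shortest Colne→Yarm: Colne–Eskin–Yarm = 13
Shortest Yarm→Wendle: Yarm–Quorn–Wendle = 11
Total via Yarm: 13 + 11 = $24.

$24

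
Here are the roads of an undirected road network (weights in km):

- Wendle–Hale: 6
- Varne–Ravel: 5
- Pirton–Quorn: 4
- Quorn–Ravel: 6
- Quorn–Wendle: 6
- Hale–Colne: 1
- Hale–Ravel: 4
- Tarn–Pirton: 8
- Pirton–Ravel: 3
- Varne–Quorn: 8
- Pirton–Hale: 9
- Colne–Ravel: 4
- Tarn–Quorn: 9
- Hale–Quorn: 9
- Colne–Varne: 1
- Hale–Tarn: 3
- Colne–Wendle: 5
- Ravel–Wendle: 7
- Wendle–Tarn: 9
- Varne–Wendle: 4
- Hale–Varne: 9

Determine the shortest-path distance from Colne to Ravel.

4 km

Compare a few routes:
Colne–Hale–Ravel: 1+4 = 5
Colne–Ravel: 4 = 4
The minimum is 4 km via Colne–Ravel.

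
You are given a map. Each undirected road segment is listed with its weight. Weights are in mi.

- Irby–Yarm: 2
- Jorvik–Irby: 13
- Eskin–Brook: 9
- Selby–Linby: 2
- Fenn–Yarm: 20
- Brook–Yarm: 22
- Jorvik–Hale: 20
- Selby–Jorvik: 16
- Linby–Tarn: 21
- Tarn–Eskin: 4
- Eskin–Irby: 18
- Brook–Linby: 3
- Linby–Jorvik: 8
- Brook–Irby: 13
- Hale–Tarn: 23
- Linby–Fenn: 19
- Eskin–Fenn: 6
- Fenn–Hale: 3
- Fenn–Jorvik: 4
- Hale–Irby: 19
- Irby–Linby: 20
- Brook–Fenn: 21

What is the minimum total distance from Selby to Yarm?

Candidate routes:
Selby → Linby → Irby → Yarm: 2+20+2 = 24
Selby → Linby → Jorvik → Irby → Yarm: 2+8+13+2 = 25
Selby → Linby → Brook → Irby → Yarm: 2+3+13+2 = 20
Cheapest is Selby → Linby → Brook → Irby → Yarm at 20 mi.

20 mi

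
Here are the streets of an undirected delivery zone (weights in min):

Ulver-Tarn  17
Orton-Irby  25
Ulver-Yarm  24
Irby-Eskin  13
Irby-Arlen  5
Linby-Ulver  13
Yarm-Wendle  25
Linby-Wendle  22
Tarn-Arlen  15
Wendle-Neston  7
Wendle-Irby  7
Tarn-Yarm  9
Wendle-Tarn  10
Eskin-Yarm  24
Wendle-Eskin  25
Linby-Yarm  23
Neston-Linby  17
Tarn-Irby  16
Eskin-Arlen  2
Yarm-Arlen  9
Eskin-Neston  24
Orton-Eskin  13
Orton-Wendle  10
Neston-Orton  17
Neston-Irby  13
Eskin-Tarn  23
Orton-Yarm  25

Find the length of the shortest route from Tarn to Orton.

20 min

Compare a few routes:
Tarn–Arlen–Eskin–Orton: 15+2+13 = 30
Tarn–Wendle–Orton: 10+10 = 20
Tarn–Yarm–Arlen–Eskin–Orton: 9+9+2+13 = 33
Tarn–Irby–Wendle–Orton: 16+7+10 = 33
Cheapest is Tarn–Wendle–Orton at 20 min.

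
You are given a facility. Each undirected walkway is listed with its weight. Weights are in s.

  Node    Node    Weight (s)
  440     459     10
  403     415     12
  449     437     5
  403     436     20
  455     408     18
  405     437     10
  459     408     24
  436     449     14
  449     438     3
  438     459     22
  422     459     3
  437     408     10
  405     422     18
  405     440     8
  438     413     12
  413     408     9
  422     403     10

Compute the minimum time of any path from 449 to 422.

28 s

Enumerating some paths:
449–438–459–422: 3+22+3 = 28
449–437–405–440–459–422: 5+10+8+10+3 = 36
449–437–405–422: 5+10+18 = 33
449–437–408–459–422: 5+10+24+3 = 42
Cheapest is 449–438–459–422 at 28 s.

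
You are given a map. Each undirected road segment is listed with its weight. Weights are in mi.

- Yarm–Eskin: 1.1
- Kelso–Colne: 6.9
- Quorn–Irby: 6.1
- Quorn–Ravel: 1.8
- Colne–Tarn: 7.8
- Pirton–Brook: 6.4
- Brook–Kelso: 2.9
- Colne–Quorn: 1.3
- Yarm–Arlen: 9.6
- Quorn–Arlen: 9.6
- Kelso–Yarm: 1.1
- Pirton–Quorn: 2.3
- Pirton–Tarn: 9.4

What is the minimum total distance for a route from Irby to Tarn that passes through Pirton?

Best Irby to Pirton: Irby–Quorn–Pirton costing 8.4
Shortest Pirton→Tarn: Pirton–Tarn = 9.4
Total via Pirton: 8.4 + 9.4 = 17.8 mi.

17.8 mi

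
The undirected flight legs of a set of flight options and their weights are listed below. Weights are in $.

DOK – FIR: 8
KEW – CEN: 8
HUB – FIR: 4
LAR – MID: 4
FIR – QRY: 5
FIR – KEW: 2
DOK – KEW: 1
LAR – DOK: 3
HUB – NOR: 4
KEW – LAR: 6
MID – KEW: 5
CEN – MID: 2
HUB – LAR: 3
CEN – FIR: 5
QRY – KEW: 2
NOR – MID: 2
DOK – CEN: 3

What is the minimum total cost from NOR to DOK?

$7

Shortest distances from NOR:
NOR: 0
MID: 2  (via NOR)
HUB: 4  (via NOR)
CEN: 4  (via MID)
LAR: 6  (via MID)
KEW: 7  (via MID)
DOK: 7  (via CEN)
Shortest route: NOR → MID → CEN → DOK = $7.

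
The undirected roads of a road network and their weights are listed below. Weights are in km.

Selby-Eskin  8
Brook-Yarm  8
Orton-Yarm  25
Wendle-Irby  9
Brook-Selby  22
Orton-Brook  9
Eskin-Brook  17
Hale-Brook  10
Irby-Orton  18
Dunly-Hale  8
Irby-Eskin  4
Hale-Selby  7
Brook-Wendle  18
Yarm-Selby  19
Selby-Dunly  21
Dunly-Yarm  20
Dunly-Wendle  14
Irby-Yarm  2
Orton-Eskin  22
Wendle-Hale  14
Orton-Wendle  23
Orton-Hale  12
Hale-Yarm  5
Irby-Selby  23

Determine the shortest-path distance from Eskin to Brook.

Candidate routes:
Eskin - Irby - Yarm - Hale - Brook: 4+2+5+10 = 21
Eskin - Brook: 17 = 17
Eskin - Irby - Yarm - Brook: 4+2+8 = 14
Cheapest is Eskin - Irby - Yarm - Brook at 14 km.

14 km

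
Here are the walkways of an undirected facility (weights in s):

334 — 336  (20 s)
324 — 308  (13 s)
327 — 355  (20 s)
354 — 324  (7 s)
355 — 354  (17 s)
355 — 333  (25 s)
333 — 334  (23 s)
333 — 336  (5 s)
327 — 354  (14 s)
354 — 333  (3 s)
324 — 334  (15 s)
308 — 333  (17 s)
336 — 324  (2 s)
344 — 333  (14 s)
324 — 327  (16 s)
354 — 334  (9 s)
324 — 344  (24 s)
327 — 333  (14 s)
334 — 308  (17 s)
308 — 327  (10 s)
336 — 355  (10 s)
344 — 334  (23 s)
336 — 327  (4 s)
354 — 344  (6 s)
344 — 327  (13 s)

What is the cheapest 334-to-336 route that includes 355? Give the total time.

Shortest 334→355: 334 → 354 → 355 = 26
Best 355 to 336: 355 → 336 costing 10
Total via 355: 26 + 10 = 36 s.

36 s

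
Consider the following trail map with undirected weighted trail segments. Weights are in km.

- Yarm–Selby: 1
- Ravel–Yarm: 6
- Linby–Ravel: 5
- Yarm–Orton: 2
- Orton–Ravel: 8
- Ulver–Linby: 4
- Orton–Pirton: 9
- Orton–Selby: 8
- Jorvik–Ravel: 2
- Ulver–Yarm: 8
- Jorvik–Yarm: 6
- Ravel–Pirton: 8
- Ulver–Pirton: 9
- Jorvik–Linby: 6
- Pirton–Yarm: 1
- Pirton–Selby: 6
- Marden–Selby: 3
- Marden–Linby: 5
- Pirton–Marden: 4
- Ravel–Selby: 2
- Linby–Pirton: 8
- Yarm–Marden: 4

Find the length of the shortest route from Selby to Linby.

Enumerating some paths:
Selby → Ravel → Jorvik → Linby: 2+2+6 = 10
Selby → Marden → Linby: 3+5 = 8
Selby → Ravel → Linby: 2+5 = 7
The minimum is 7 km via Selby → Ravel → Linby.

7 km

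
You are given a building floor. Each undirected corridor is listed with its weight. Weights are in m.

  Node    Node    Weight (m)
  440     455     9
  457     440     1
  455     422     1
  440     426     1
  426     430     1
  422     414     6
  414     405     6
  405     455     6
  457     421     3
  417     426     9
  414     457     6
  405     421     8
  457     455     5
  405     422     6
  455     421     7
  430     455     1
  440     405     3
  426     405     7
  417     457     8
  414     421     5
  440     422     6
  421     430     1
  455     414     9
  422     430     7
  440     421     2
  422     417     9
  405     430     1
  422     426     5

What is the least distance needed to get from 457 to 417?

Compare a few routes:
457 - 417: 8 = 8
457 - 440 - 426 - 417: 1+1+9 = 11
The minimum is 8 m via 457 - 417.

8 m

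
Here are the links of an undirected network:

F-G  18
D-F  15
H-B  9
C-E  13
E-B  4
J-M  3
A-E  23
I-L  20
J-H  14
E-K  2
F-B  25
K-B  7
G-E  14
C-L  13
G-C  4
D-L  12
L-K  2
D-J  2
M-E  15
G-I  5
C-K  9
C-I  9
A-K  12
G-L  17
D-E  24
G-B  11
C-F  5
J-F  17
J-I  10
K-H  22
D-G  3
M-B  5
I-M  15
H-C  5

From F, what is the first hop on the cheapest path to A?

Compare a few routes:
F - C - E - K - A: 5+13+2+12 = 32
F - C - L - K - A: 5+13+2+12 = 32
F - C - K - A: 5+9+12 = 26
The minimum is 26 via F - C - K - A.
So from F the first move is to C.

C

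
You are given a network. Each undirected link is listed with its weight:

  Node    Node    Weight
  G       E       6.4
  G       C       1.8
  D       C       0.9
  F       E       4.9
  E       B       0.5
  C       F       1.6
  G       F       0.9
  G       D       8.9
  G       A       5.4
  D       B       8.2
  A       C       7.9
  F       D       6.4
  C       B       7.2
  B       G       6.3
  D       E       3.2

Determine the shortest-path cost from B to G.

Settle nodes by increasing distance from B:
B: 0
E: 0.5  (via B)
D: 3.7  (via E)
C: 4.6  (via D)
F: 5.4  (via E)
G: 6.3  (via B)
Shortest route: B → G = 6.3.

6.3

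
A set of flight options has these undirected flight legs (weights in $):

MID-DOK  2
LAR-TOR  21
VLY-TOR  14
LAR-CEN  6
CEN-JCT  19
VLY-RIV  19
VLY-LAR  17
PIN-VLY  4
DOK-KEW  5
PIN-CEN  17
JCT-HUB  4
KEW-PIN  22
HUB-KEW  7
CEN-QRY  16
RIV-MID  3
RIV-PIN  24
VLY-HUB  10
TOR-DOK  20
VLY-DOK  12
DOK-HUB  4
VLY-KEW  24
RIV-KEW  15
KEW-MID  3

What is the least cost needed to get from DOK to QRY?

Compare a few routes:
DOK - HUB - JCT - CEN - QRY: 4+4+19+16 = 43
DOK - VLY - PIN - CEN - QRY: 12+4+17+16 = 49
Cheapest is DOK - HUB - JCT - CEN - QRY at $43.

$43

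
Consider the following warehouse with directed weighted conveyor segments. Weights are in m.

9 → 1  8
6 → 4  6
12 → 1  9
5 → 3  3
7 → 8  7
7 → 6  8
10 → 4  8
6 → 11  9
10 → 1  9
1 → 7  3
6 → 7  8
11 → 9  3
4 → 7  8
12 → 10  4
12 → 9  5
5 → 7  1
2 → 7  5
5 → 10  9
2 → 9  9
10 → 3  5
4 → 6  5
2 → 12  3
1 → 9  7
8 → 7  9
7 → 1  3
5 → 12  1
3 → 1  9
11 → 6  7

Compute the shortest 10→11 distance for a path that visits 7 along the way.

29 m

Shortest 10→7: 10 → 1 → 7 = 12
Shortest 7→11: 7 → 6 → 11 = 17
Total via 7: 12 + 17 = 29 m.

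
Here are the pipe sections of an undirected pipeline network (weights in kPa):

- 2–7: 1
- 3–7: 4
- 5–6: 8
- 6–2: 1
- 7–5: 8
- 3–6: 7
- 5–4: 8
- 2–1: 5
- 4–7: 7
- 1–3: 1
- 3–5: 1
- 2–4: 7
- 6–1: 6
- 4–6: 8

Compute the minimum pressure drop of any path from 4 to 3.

Running Dijkstra from 4:
4: 0
2: 7  (via 4)
7: 7  (via 4)
5: 8  (via 4)
6: 8  (via 4)
3: 9  (via 5)
Shortest route: 4–5–3 = 9 kPa.

9 kPa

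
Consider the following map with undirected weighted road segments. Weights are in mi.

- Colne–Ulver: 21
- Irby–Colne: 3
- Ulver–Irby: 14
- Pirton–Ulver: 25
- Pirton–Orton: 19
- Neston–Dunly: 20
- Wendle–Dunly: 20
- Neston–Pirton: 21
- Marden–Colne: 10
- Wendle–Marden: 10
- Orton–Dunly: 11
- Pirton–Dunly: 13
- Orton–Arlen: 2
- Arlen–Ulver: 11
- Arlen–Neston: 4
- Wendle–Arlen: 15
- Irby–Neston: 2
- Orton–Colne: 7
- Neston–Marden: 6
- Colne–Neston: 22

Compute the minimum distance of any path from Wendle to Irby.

Candidate routes:
Wendle → Arlen → Neston → Irby: 15+4+2 = 21
Wendle → Arlen → Orton → Colne → Irby: 15+2+7+3 = 27
Wendle → Marden → Neston → Irby: 10+6+2 = 18
Wendle → Marden → Colne → Irby: 10+10+3 = 23
Cheapest is Wendle → Marden → Neston → Irby at 18 mi.

18 mi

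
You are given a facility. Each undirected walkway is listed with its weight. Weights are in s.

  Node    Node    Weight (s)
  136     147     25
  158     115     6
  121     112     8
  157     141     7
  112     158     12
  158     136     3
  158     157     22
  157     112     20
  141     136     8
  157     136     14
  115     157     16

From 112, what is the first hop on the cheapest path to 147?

158

Candidate routes:
112–157–136–147: 20+14+25 = 59
112–158–136–147: 12+3+25 = 40
112–157–141–136–147: 20+7+8+25 = 60
The minimum is 40 s via 112–158–136–147.
So from 112 the first move is to 158.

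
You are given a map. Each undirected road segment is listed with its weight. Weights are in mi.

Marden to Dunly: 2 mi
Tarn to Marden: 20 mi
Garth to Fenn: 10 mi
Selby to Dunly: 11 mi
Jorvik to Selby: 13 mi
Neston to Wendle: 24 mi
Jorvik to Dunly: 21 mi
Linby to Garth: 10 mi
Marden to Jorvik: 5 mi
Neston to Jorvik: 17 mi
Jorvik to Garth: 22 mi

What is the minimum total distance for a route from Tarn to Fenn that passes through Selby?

78 mi

Shortest Tarn→Selby: Tarn–Marden–Dunly–Selby = 33
Best Selby to Fenn: Selby–Jorvik–Garth–Fenn costing 45
Total via Selby: 33 + 45 = 78 mi.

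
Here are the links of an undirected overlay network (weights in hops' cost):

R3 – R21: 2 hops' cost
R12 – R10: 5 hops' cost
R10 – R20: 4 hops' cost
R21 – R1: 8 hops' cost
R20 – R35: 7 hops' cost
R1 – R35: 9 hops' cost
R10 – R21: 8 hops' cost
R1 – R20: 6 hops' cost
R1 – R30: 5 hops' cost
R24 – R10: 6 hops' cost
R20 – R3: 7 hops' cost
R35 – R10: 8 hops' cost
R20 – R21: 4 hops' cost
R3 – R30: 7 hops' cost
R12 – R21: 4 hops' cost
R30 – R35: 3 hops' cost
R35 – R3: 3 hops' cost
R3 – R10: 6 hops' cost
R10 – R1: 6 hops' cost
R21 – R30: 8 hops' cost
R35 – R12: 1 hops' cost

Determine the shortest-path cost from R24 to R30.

Enumerating some paths:
R24 → R10 → R1 → R30: 6+6+5 = 17
R24 → R10 → R12 → R35 → R30: 6+5+1+3 = 15
Cheapest is R24 → R10 → R12 → R35 → R30 at 15 hops' cost.

15 hops' cost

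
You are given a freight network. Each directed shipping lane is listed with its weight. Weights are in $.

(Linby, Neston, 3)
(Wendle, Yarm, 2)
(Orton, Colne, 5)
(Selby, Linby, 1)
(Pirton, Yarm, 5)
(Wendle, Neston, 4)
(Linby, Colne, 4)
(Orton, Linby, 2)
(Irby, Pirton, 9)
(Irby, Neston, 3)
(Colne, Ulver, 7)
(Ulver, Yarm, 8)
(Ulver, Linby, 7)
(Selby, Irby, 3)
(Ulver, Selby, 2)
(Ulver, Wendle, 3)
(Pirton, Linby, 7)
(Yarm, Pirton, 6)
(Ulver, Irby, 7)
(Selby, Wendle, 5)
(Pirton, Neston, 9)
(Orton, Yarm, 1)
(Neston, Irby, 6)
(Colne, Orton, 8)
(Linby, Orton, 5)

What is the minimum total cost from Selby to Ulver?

$12

Shortest distances from Selby:
Selby: 0
Linby: 1  (via Selby)
Irby: 3  (via Selby)
Neston: 4  (via Linby)
Wendle: 5  (via Selby)
Colne: 5  (via Linby)
Orton: 6  (via Linby)
Yarm: 7  (via Wendle)
Pirton: 12  (via Irby)
Ulver: 12  (via Colne)
Shortest route: Selby → Linby → Colne → Ulver = $12.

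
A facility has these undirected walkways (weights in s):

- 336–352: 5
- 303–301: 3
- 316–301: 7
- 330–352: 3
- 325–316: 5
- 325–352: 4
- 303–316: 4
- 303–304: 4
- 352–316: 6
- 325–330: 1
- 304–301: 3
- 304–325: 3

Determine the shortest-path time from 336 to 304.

Settle nodes by increasing distance from 336:
336: 0
352: 5  (via 336)
330: 8  (via 352)
325: 9  (via 352)
316: 11  (via 352)
304: 12  (via 325)
Shortest route: 336–352–325–304 = 12 s.

12 s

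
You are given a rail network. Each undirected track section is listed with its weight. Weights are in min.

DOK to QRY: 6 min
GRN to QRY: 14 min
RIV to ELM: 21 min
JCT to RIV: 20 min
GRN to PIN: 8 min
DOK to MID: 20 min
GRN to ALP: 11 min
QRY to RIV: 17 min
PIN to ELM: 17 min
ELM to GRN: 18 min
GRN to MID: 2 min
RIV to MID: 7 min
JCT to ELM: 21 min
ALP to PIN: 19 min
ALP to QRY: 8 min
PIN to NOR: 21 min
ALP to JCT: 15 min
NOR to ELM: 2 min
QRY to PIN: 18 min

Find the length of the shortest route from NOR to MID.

22 min

Enumerating some paths:
NOR - ELM - RIV - MID: 2+21+7 = 30
NOR - ELM - PIN - GRN - MID: 2+17+8+2 = 29
NOR - PIN - GRN - MID: 21+8+2 = 31
NOR - ELM - GRN - MID: 2+18+2 = 22
Cheapest is NOR - ELM - GRN - MID at 22 min.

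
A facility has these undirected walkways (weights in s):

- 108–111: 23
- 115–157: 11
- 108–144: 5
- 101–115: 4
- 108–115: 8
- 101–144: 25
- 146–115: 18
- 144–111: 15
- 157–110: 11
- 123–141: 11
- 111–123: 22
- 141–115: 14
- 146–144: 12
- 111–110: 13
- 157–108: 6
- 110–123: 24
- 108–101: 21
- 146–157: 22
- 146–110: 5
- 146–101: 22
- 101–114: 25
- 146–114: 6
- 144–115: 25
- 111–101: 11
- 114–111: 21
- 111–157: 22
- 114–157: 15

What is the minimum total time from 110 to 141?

35 s

Candidate routes:
110–123–141: 24+11 = 35
110–157–115–141: 11+11+14 = 36
110–146–115–141: 5+18+14 = 37
110–157–108–115–141: 11+6+8+14 = 39
Cheapest is 110–123–141 at 35 s.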